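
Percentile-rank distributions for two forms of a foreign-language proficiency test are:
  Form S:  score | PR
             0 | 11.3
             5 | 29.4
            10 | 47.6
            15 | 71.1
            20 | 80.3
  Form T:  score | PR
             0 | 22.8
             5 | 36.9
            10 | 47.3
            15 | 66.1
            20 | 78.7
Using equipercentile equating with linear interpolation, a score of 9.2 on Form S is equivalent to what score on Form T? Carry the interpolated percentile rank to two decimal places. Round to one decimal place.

PR of 9.2 on Form S: 29.4 + (9.2 − 5)/(10 − 5) × (47.6 − 29.4) = 44.69
On Form T, PR 44.69 falls between score 5 (PR 36.9) and 10 (PR 47.3).
Interpolate: 5 + (44.69 − 36.9)/(47.3 − 36.9) × (10 − 5) = 8.7

8.7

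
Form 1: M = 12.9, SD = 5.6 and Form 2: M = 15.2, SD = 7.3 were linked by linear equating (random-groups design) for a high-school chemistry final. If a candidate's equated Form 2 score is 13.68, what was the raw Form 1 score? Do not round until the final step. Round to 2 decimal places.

11.73

Invert y = (SD_Y/SD_X)(x − M_X) + M_Y:
x = (SD_X/SD_Y)(y − M_Y) + M_X = (5.6/7.3)(13.68 − 15.2) + 12.9
x = 0.767123 × -1.520 + 12.9 = 11.73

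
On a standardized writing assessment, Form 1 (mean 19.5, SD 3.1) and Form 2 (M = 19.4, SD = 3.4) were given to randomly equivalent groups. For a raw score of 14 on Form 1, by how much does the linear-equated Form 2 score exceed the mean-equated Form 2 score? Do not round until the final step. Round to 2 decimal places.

Mean-equated: 14 + (19.4 − 19.5) = 13.90
Linear-equated: (3.4/3.1)(14 − 19.5) + 19.4 = 13.368
Difference = 13.368 − 13.90 = -0.53

-0.53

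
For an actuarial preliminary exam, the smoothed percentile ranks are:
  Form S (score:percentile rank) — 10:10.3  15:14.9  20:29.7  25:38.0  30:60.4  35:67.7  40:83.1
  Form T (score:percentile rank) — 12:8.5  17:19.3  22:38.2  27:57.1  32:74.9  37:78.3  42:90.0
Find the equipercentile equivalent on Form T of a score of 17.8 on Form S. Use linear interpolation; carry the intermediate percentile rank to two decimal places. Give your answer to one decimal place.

PR of 17.8 on Form S: 14.9 + (17.8 − 15)/(20 − 15) × (29.7 − 14.9) = 23.19
On Form T, PR 23.19 falls between score 17 (PR 19.3) and 22 (PR 38.2).
Interpolate: 17 + (23.19 − 19.3)/(38.2 − 19.3) × (22 − 17) = 18.0

18.0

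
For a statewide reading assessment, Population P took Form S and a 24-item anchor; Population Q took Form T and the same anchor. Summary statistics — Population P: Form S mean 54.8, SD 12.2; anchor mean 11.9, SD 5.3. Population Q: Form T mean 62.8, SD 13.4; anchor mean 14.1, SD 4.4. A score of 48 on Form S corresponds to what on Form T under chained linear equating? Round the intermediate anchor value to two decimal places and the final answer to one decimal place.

47.1

Form S → anchor (Population P): v = (5.3/12.2)(48 − 54.8) + 11.9 = 8.95
anchor → Form T (Population Q): y = (13.4/4.4)(8.95 − 14.1) + 62.8 = 47.1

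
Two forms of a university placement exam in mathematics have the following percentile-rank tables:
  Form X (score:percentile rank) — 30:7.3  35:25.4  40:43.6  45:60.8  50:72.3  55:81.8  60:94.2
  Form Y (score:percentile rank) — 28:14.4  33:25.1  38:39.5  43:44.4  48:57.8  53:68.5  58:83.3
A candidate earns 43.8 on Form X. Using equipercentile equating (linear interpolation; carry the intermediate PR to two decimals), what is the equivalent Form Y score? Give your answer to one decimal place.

PR of 43.8 on Form X: 43.6 + (43.8 − 40)/(45 − 40) × (60.8 − 43.6) = 56.67
On Form Y, PR 56.67 falls between score 43 (PR 44.4) and 48 (PR 57.8).
Interpolate: 43 + (56.67 − 44.4)/(57.8 − 44.4) × (48 − 43) = 47.6

47.6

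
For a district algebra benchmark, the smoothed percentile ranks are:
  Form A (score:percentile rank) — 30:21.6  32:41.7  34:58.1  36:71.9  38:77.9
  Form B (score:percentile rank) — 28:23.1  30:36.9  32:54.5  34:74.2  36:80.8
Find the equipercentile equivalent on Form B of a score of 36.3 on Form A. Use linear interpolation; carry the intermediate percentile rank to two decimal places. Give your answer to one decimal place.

PR of 36.3 on Form A: 71.9 + (36.3 − 36)/(38 − 36) × (77.9 − 71.9) = 72.80
On Form B, PR 72.80 falls between score 32 (PR 54.5) and 34 (PR 74.2).
Interpolate: 32 + (72.80 − 54.5)/(74.2 − 54.5) × (34 − 32) = 33.9

33.9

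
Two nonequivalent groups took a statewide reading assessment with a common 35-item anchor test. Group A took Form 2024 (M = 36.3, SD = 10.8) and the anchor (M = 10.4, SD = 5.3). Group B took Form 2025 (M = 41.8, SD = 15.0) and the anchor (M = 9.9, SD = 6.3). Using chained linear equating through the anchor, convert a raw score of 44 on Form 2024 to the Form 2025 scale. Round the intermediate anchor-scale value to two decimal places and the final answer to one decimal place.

Form 2024 → anchor (Group A): v = (5.3/10.8)(44 − 36.3) + 10.4 = 14.18
anchor → Form 2025 (Group B): y = (15.0/6.3)(14.18 − 9.9) + 41.8 = 52.0

52.0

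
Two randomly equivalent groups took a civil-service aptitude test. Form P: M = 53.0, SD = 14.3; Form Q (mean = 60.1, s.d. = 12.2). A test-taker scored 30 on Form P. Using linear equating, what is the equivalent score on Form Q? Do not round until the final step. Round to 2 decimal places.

Linear equating: y = (SD_Y/SD_X)(x − M_X) + M_Y
y = (12.2/14.3)(30 − 53.0) + 60.1
y = 0.853147 × -23.0 + 60.1 = -19.6224 + 60.1 = 40.48

40.48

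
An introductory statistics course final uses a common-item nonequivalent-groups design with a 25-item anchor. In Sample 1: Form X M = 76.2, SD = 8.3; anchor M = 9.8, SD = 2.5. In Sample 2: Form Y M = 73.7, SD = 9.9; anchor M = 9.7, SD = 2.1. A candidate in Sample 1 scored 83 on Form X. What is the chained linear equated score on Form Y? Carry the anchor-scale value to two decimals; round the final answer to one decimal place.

83.8

Form X → anchor (Sample 1): v = (2.5/8.3)(83 − 76.2) + 9.8 = 11.85
anchor → Form Y (Sample 2): y = (9.9/2.1)(11.85 − 9.7) + 73.7 = 83.8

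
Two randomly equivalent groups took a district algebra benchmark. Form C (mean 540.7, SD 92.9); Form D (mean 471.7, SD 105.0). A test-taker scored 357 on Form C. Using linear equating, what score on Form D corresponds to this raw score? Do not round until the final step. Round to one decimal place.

264.1

Linear equating: y = (SD_Y/SD_X)(x − M_X) + M_Y
y = (105.0/92.9)(357 − 540.7) + 471.7
y = 1.130248 × -183.7 + 471.7 = -207.6265 + 471.7 = 264.1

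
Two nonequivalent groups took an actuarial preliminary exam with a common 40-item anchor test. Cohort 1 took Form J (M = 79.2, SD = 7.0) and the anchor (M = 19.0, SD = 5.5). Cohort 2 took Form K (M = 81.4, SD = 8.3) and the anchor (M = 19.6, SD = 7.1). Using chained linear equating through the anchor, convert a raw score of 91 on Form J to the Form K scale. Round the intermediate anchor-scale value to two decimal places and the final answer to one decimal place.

Form J → anchor (Cohort 1): v = (5.5/7.0)(91 − 79.2) + 19.0 = 28.27
anchor → Form K (Cohort 2): y = (8.3/7.1)(28.27 − 19.6) + 81.4 = 91.5

91.5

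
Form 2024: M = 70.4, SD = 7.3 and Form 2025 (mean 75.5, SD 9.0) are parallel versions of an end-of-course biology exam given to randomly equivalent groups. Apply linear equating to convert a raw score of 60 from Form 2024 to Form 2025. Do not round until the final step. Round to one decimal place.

62.7

Linear equating: y = (SD_Y/SD_X)(x − M_X) + M_Y
y = (9.0/7.3)(60 − 70.4) + 75.5
y = 1.232877 × -10.4 + 75.5 = -12.8219 + 75.5 = 62.7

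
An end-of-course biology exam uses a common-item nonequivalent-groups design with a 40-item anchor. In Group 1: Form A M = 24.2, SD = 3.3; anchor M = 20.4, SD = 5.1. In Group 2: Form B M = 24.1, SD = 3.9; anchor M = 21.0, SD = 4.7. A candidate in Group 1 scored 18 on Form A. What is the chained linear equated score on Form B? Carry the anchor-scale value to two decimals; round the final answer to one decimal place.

Form A → anchor (Group 1): v = (5.1/3.3)(18 − 24.2) + 20.4 = 10.82
anchor → Form B (Group 2): y = (3.9/4.7)(10.82 − 21.0) + 24.1 = 15.7

15.7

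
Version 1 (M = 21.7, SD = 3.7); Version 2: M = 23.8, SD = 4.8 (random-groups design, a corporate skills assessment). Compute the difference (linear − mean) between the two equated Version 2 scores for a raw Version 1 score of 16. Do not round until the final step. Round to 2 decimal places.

Mean-equated: 16 + (23.8 − 21.7) = 18.10
Linear-equated: (4.8/3.7)(16 − 21.7) + 23.8 = 16.405
Difference = 16.405 − 18.10 = -1.69

-1.69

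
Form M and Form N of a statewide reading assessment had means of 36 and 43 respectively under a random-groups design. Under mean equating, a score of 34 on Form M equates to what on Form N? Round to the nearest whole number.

41

Mean equating: y = x + (M_Y − M_X) = 34 + (43 − 36) = 41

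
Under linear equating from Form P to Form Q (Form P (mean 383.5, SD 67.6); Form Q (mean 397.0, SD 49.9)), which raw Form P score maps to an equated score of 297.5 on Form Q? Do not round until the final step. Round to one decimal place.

248.7

Invert y = (SD_Y/SD_X)(x − M_X) + M_Y:
x = (SD_X/SD_Y)(y − M_Y) + M_X = (67.6/49.9)(297.5 − 397.0) + 383.5
x = 1.354709 × -99.500 + 383.5 = 248.7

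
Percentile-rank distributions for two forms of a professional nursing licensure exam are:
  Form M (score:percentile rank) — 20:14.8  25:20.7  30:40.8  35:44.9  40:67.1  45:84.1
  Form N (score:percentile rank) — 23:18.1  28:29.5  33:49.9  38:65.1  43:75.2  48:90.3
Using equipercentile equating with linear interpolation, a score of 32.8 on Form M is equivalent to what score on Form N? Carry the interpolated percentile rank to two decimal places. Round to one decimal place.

31.3

PR of 32.8 on Form M: 40.8 + (32.8 − 30)/(35 − 30) × (44.9 − 40.8) = 43.10
On Form N, PR 43.10 falls between score 28 (PR 29.5) and 33 (PR 49.9).
Interpolate: 28 + (43.10 − 29.5)/(49.9 − 29.5) × (33 − 28) = 31.3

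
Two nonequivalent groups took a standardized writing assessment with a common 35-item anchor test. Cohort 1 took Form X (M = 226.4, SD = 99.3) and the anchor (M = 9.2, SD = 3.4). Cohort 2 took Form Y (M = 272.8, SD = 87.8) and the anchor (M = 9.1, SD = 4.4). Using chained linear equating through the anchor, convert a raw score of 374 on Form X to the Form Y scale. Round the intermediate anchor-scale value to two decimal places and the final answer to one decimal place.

Form X → anchor (Cohort 1): v = (3.4/99.3)(374 − 226.4) + 9.2 = 14.25
anchor → Form Y (Cohort 2): y = (87.8/4.4)(14.25 − 9.1) + 272.8 = 375.6

375.6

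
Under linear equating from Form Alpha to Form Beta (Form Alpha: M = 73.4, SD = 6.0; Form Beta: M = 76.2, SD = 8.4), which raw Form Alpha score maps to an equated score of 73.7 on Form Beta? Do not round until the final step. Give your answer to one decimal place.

Invert y = (SD_Y/SD_X)(x − M_X) + M_Y:
x = (SD_X/SD_Y)(y − M_Y) + M_X = (6.0/8.4)(73.7 − 76.2) + 73.4
x = 0.714286 × -2.500 + 73.4 = 71.6

71.6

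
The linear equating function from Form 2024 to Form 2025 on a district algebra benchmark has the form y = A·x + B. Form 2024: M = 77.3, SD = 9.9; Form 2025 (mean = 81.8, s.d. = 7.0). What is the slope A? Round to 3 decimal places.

0.707

A = SD_Y / SD_X = 7.0 / 9.9 = 0.707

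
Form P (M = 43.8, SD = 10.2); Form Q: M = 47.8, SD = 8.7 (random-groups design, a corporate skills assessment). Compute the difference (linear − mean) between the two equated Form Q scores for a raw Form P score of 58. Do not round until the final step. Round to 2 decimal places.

-2.09

Mean-equated: 58 + (47.8 − 43.8) = 62.00
Linear-equated: (8.7/10.2)(58 − 43.8) + 47.8 = 59.912
Difference = 59.912 − 62.00 = -2.09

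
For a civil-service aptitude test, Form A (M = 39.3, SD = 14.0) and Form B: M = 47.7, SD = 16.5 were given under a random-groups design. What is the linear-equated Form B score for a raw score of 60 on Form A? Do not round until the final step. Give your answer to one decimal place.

72.1

Linear equating: y = (SD_Y/SD_X)(x − M_X) + M_Y
y = (16.5/14.0)(60 − 39.3) + 47.7
y = 1.178571 × 20.7 + 47.7 = 24.3964 + 47.7 = 72.1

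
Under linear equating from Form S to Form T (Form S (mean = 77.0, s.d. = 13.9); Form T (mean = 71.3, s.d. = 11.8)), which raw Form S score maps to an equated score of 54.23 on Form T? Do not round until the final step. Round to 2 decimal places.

56.89

Invert y = (SD_Y/SD_X)(x − M_X) + M_Y:
x = (SD_X/SD_Y)(y − M_Y) + M_X = (13.9/11.8)(54.23 − 71.3) + 77.0
x = 1.177966 × -17.070 + 77.0 = 56.89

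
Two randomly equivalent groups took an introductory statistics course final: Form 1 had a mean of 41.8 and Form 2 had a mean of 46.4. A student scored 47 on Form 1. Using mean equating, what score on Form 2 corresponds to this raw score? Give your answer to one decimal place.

Mean equating: y = x + (M_Y − M_X) = 47 + (46.4 − 41.8) = 51.6

51.6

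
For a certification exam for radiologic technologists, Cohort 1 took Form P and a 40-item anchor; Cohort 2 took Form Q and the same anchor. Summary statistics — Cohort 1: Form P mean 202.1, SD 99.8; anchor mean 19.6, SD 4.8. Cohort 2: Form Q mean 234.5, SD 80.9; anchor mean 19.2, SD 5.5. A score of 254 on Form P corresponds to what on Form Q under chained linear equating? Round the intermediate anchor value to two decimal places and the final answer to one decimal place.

277.2

Form P → anchor (Cohort 1): v = (4.8/99.8)(254 − 202.1) + 19.6 = 22.10
anchor → Form Q (Cohort 2): y = (80.9/5.5)(22.10 − 19.2) + 234.5 = 277.2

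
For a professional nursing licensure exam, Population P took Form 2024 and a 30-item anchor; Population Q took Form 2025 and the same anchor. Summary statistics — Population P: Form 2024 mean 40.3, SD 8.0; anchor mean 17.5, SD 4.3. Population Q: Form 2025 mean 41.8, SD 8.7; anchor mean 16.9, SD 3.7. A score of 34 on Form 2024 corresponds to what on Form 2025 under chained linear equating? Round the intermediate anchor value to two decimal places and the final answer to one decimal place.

35.2

Form 2024 → anchor (Population P): v = (4.3/8.0)(34 − 40.3) + 17.5 = 14.11
anchor → Form 2025 (Population Q): y = (8.7/3.7)(14.11 − 16.9) + 41.8 = 35.2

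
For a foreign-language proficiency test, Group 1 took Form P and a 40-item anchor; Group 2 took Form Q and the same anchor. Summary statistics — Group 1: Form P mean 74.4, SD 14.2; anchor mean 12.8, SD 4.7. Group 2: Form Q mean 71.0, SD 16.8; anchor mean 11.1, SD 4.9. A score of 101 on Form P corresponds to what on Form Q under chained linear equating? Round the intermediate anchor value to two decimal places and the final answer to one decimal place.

Form P → anchor (Group 1): v = (4.7/14.2)(101 − 74.4) + 12.8 = 21.60
anchor → Form Q (Group 2): y = (16.8/4.9)(21.60 − 11.1) + 71.0 = 107.0

107.0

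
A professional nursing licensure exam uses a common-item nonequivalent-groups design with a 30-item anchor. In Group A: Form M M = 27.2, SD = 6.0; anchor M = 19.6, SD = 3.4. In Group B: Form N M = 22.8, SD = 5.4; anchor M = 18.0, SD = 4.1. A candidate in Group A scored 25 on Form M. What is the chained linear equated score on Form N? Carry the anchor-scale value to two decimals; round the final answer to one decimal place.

Form M → anchor (Group A): v = (3.4/6.0)(25 − 27.2) + 19.6 = 18.35
anchor → Form N (Group B): y = (5.4/4.1)(18.35 − 18.0) + 22.8 = 23.3

23.3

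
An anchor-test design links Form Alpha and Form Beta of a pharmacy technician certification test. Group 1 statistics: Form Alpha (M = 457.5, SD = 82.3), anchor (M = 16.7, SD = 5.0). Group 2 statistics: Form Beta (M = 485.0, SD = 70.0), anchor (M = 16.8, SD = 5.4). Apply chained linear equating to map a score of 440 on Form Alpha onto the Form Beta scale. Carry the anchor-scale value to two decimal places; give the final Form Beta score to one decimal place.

470.0

Form Alpha → anchor (Group 1): v = (5.0/82.3)(440 − 457.5) + 16.7 = 15.64
anchor → Form Beta (Group 2): y = (70.0/5.4)(15.64 − 16.8) + 485.0 = 470.0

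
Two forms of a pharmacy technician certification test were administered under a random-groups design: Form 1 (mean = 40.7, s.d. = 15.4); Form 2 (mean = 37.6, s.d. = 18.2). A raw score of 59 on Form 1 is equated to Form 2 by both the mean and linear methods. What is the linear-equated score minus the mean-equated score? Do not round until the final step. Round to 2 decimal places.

Mean-equated: 59 + (37.6 − 40.7) = 55.90
Linear-equated: (18.2/15.4)(59 − 40.7) + 37.6 = 59.227
Difference = 59.227 − 55.90 = 3.33

3.33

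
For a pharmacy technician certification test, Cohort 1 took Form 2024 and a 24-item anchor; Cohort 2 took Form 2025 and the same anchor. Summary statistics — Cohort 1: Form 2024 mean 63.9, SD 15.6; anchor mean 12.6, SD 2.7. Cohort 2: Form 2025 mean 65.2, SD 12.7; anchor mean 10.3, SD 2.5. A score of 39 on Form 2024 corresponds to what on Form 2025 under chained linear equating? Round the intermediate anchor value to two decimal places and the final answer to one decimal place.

Form 2024 → anchor (Cohort 1): v = (2.7/15.6)(39 − 63.9) + 12.6 = 8.29
anchor → Form 2025 (Cohort 2): y = (12.7/2.5)(8.29 − 10.3) + 65.2 = 55.0

55.0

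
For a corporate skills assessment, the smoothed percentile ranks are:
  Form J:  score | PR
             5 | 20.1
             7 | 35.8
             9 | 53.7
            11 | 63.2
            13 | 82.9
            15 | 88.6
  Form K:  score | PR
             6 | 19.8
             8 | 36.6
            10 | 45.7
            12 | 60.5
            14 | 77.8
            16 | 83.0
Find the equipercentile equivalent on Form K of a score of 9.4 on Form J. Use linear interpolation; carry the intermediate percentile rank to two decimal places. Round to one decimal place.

PR of 9.4 on Form J: 53.7 + (9.4 − 9)/(11 − 9) × (63.2 − 53.7) = 55.60
On Form K, PR 55.60 falls between score 10 (PR 45.7) and 12 (PR 60.5).
Interpolate: 10 + (55.60 − 45.7)/(60.5 − 45.7) × (12 − 10) = 11.3

11.3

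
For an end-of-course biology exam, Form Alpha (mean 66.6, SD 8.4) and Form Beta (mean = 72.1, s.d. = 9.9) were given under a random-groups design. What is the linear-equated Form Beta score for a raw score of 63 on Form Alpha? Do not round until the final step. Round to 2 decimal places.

Linear equating: y = (SD_Y/SD_X)(x − M_X) + M_Y
y = (9.9/8.4)(63 − 66.6) + 72.1
y = 1.178571 × -3.6 + 72.1 = -4.2429 + 72.1 = 67.86

67.86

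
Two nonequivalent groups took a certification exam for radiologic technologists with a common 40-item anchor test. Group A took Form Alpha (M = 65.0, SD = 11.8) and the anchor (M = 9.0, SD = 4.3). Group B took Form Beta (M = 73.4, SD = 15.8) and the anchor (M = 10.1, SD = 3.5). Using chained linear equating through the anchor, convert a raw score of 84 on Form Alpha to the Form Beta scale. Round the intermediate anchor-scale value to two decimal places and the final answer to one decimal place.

99.7

Form Alpha → anchor (Group A): v = (4.3/11.8)(84 − 65.0) + 9.0 = 15.92
anchor → Form Beta (Group B): y = (15.8/3.5)(15.92 − 10.1) + 73.4 = 99.7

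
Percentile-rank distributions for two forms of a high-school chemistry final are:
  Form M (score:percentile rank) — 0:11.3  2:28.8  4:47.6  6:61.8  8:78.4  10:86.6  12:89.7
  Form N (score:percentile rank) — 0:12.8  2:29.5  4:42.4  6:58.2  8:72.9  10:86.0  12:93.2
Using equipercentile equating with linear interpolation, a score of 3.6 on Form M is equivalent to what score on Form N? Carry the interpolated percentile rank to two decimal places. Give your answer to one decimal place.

4.2

PR of 3.6 on Form M: 28.8 + (3.6 − 2)/(4 − 2) × (47.6 − 28.8) = 43.84
On Form N, PR 43.84 falls between score 4 (PR 42.4) and 6 (PR 58.2).
Interpolate: 4 + (43.84 − 42.4)/(58.2 − 42.4) × (6 − 4) = 4.2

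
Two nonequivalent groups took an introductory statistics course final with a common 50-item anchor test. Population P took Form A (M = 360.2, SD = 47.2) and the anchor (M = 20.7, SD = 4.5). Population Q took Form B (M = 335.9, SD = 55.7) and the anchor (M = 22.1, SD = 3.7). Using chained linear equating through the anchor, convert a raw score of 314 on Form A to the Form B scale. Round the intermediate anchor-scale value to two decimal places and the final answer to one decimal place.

Form A → anchor (Population P): v = (4.5/47.2)(314 − 360.2) + 20.7 = 16.30
anchor → Form B (Population Q): y = (55.7/3.7)(16.30 − 22.1) + 335.9 = 248.6

248.6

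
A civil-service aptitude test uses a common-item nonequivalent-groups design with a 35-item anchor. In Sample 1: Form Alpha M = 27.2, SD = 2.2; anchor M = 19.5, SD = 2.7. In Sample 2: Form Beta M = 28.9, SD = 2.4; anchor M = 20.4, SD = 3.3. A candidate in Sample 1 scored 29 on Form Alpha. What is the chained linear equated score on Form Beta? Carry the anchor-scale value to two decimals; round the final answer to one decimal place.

Form Alpha → anchor (Sample 1): v = (2.7/2.2)(29 − 27.2) + 19.5 = 21.71
anchor → Form Beta (Sample 2): y = (2.4/3.3)(21.71 − 20.4) + 28.9 = 29.9

29.9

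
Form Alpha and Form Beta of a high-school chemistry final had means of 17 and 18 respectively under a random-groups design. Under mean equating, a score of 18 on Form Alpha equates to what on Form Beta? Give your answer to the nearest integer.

19

Mean equating: y = x + (M_Y − M_X) = 18 + (18 − 17) = 19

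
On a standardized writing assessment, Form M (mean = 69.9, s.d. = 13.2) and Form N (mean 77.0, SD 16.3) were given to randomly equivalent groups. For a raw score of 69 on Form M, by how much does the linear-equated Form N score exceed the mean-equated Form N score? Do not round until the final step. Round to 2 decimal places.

Mean-equated: 69 + (77.0 − 69.9) = 76.10
Linear-equated: (16.3/13.2)(69 − 69.9) + 77.0 = 75.889
Difference = 75.889 − 76.10 = -0.21

-0.21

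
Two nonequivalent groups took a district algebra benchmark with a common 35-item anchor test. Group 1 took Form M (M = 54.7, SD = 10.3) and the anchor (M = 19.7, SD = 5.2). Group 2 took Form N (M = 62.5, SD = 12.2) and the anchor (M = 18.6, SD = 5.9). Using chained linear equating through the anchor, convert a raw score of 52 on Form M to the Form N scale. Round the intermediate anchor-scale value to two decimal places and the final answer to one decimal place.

Form M → anchor (Group 1): v = (5.2/10.3)(52 − 54.7) + 19.7 = 18.34
anchor → Form N (Group 2): y = (12.2/5.9)(18.34 − 18.6) + 62.5 = 62.0

62.0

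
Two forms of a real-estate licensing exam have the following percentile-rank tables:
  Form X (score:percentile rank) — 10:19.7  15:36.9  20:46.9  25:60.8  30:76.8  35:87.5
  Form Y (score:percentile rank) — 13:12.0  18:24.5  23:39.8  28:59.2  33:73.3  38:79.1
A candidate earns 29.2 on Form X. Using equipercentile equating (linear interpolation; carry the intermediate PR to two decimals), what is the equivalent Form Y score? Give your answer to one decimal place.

33.8

PR of 29.2 on Form X: 60.8 + (29.2 − 25)/(30 − 25) × (76.8 − 60.8) = 74.24
On Form Y, PR 74.24 falls between score 33 (PR 73.3) and 38 (PR 79.1).
Interpolate: 33 + (74.24 − 73.3)/(79.1 − 73.3) × (38 − 33) = 33.8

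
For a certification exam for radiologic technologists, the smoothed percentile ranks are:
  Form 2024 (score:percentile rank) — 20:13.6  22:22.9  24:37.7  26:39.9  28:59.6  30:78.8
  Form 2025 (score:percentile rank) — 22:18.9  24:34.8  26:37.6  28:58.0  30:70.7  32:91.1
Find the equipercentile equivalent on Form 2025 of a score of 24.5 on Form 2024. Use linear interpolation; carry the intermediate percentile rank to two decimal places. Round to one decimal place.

PR of 24.5 on Form 2024: 37.7 + (24.5 − 24)/(26 − 24) × (39.9 − 37.7) = 38.25
On Form 2025, PR 38.25 falls between score 26 (PR 37.6) and 28 (PR 58.0).
Interpolate: 26 + (38.25 − 37.6)/(58.0 − 37.6) × (28 − 26) = 26.1

26.1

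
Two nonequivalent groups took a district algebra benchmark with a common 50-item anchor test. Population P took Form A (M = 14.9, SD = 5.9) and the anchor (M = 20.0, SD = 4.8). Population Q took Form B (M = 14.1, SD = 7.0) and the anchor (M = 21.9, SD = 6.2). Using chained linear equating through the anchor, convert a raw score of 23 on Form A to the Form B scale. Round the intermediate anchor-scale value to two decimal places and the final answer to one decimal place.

19.4

Form A → anchor (Population P): v = (4.8/5.9)(23 − 14.9) + 20.0 = 26.59
anchor → Form B (Population Q): y = (7.0/6.2)(26.59 − 21.9) + 14.1 = 19.4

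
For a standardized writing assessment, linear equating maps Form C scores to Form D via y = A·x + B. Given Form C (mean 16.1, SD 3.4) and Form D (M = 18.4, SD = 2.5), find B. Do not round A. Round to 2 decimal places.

6.56

A = SD_Y / SD_X = 2.5 / 3.4 = 0.735294
B = M_Y − A·M_X = 18.4 − 0.735294 × 16.1 = 6.56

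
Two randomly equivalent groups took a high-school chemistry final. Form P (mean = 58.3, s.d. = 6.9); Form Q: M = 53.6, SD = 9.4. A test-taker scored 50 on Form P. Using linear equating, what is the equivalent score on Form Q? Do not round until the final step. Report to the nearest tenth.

42.3

Linear equating: y = (SD_Y/SD_X)(x − M_X) + M_Y
y = (9.4/6.9)(50 − 58.3) + 53.6
y = 1.362319 × -8.3 + 53.6 = -11.3072 + 53.6 = 42.3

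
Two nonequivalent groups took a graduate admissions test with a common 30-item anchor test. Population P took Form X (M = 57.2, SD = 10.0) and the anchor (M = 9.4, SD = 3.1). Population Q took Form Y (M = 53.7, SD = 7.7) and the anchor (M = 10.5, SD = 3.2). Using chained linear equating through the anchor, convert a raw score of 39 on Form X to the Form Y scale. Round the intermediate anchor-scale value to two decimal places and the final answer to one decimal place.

Form X → anchor (Population P): v = (3.1/10.0)(39 − 57.2) + 9.4 = 3.76
anchor → Form Y (Population Q): y = (7.7/3.2)(3.76 − 10.5) + 53.7 = 37.5

37.5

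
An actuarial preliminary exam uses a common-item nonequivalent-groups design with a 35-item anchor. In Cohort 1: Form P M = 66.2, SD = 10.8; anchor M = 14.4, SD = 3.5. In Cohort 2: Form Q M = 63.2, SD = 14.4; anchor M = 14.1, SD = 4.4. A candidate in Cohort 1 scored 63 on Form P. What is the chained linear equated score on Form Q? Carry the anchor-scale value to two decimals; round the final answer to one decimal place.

Form P → anchor (Cohort 1): v = (3.5/10.8)(63 − 66.2) + 14.4 = 13.36
anchor → Form Q (Cohort 2): y = (14.4/4.4)(13.36 − 14.1) + 63.2 = 60.8

60.8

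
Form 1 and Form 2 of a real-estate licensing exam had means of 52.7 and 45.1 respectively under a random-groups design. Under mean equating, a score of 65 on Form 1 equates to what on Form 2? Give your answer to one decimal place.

Mean equating: y = x + (M_Y − M_X) = 65 + (45.1 − 52.7) = 57.4

57.4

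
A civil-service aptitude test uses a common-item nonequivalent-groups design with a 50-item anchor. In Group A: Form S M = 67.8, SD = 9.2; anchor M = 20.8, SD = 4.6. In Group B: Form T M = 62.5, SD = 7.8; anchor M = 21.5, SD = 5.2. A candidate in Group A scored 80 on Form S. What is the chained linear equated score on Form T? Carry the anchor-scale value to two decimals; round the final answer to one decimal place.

Form S → anchor (Group A): v = (4.6/9.2)(80 − 67.8) + 20.8 = 26.90
anchor → Form T (Group B): y = (7.8/5.2)(26.90 − 21.5) + 62.5 = 70.6

70.6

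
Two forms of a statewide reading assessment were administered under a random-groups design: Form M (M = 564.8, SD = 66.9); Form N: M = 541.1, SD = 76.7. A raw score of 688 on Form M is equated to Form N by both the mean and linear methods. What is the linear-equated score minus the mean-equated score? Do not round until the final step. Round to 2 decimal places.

Mean-equated: 688 + (541.1 − 564.8) = 664.30
Linear-equated: (76.7/66.9)(688 − 564.8) + 541.1 = 682.347
Difference = 682.347 − 664.30 = 18.05

18.05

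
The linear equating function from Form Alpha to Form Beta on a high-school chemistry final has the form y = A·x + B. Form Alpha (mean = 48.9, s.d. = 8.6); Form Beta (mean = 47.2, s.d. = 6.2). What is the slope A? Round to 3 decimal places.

A = SD_Y / SD_X = 6.2 / 8.6 = 0.721

0.721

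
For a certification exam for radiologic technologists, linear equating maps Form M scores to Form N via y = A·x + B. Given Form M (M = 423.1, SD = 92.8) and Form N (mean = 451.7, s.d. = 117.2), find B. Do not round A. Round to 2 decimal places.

-82.65

A = SD_Y / SD_X = 117.2 / 92.8 = 1.262931
B = M_Y − A·M_X = 451.7 − 1.262931 × 423.1 = -82.65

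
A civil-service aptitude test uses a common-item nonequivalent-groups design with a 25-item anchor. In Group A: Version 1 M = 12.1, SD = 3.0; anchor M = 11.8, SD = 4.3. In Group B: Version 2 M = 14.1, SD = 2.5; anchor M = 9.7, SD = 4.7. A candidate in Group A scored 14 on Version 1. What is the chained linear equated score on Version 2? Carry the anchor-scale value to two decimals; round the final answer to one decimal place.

16.7

Version 1 → anchor (Group A): v = (4.3/3.0)(14 − 12.1) + 11.8 = 14.52
anchor → Version 2 (Group B): y = (2.5/4.7)(14.52 − 9.7) + 14.1 = 16.7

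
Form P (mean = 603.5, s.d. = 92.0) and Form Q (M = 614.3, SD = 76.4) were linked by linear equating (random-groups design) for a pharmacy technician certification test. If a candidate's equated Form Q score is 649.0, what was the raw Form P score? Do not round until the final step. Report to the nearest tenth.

Invert y = (SD_Y/SD_X)(x − M_X) + M_Y:
x = (SD_X/SD_Y)(y − M_Y) + M_X = (92.0/76.4)(649.0 − 614.3) + 603.5
x = 1.204188 × 34.700 + 603.5 = 645.3

645.3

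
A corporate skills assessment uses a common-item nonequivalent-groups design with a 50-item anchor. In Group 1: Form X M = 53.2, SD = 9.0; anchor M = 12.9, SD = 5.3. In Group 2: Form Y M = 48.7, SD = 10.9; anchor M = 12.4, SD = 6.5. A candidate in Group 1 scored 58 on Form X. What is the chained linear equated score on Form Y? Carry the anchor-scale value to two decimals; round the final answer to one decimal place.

54.3

Form X → anchor (Group 1): v = (5.3/9.0)(58 − 53.2) + 12.9 = 15.73
anchor → Form Y (Group 2): y = (10.9/6.5)(15.73 − 12.4) + 48.7 = 54.3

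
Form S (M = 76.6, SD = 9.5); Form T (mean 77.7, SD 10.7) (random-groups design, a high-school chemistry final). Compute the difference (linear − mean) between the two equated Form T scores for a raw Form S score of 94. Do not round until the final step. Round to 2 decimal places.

Mean-equated: 94 + (77.7 − 76.6) = 95.10
Linear-equated: (10.7/9.5)(94 − 76.6) + 77.7 = 97.298
Difference = 97.298 − 95.10 = 2.20

2.20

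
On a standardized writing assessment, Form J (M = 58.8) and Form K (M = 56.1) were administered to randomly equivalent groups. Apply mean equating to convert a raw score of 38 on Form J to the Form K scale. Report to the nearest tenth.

Mean equating: y = x + (M_Y − M_X) = 38 + (56.1 − 58.8) = 35.3

35.3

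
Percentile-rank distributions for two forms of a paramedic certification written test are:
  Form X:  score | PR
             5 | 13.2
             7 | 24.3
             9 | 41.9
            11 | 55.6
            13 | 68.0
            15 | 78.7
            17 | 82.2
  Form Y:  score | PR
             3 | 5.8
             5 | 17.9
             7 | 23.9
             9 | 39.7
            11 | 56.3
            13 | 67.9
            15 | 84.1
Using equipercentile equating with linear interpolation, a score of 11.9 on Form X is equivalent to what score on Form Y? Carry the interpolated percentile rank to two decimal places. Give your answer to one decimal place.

11.8

PR of 11.9 on Form X: 55.6 + (11.9 − 11)/(13 − 11) × (68.0 − 55.6) = 61.18
On Form Y, PR 61.18 falls between score 11 (PR 56.3) and 13 (PR 67.9).
Interpolate: 11 + (61.18 − 56.3)/(67.9 − 56.3) × (13 − 11) = 11.8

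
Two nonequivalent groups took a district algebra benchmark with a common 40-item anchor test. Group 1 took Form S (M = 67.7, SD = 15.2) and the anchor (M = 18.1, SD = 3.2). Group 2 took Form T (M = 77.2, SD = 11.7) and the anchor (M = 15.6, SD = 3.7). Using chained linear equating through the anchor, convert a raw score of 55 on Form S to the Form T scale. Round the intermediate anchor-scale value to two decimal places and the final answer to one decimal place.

Form S → anchor (Group 1): v = (3.2/15.2)(55 − 67.7) + 18.1 = 15.43
anchor → Form T (Group 2): y = (11.7/3.7)(15.43 − 15.6) + 77.2 = 76.7

76.7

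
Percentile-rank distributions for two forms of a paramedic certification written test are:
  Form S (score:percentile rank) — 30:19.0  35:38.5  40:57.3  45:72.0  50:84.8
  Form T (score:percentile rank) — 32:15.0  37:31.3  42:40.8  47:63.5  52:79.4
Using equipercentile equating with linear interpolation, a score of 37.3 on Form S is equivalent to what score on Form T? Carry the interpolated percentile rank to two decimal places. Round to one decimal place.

43.4

PR of 37.3 on Form S: 38.5 + (37.3 − 35)/(40 − 35) × (57.3 − 38.5) = 47.15
On Form T, PR 47.15 falls between score 42 (PR 40.8) and 47 (PR 63.5).
Interpolate: 42 + (47.15 − 40.8)/(63.5 − 40.8) × (47 − 42) = 43.4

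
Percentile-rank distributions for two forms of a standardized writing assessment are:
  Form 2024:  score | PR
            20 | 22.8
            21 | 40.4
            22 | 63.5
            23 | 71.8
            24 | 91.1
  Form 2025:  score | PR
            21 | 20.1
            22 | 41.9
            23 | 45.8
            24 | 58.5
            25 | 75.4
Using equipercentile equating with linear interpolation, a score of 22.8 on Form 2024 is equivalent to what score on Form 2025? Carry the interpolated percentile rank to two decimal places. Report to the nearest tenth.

PR of 22.8 on Form 2024: 63.5 + (22.8 − 22)/(23 − 22) × (71.8 − 63.5) = 70.14
On Form 2025, PR 70.14 falls between score 24 (PR 58.5) and 25 (PR 75.4).
Interpolate: 24 + (70.14 − 58.5)/(75.4 − 58.5) × (25 − 24) = 24.7

24.7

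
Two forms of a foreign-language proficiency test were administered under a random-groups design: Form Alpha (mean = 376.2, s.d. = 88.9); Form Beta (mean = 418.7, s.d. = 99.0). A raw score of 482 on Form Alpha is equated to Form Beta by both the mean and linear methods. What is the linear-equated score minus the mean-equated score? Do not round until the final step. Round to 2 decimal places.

12.02

Mean-equated: 482 + (418.7 − 376.2) = 524.50
Linear-equated: (99.0/88.9)(482 − 376.2) + 418.7 = 536.520
Difference = 536.520 − 524.50 = 12.02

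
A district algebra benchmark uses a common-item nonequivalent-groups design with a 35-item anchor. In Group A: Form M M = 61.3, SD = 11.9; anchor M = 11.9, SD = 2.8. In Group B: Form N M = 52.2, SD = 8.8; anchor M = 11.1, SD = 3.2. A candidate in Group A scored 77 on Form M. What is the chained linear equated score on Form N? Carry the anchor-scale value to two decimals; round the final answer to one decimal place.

Form M → anchor (Group A): v = (2.8/11.9)(77 − 61.3) + 11.9 = 15.59
anchor → Form N (Group B): y = (8.8/3.2)(15.59 − 11.1) + 52.2 = 64.5

64.5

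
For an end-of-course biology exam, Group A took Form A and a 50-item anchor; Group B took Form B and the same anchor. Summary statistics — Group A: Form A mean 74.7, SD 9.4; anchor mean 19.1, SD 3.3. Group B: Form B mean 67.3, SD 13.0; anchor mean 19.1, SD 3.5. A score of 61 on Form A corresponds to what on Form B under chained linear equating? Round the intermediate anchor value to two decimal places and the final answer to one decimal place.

Form A → anchor (Group A): v = (3.3/9.4)(61 − 74.7) + 19.1 = 14.29
anchor → Form B (Group B): y = (13.0/3.5)(14.29 − 19.1) + 67.3 = 49.4

49.4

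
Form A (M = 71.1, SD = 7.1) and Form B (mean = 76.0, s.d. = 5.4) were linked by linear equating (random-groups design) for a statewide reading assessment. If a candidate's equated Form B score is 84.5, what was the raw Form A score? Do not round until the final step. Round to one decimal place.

Invert y = (SD_Y/SD_X)(x − M_X) + M_Y:
x = (SD_X/SD_Y)(y − M_Y) + M_X = (7.1/5.4)(84.5 − 76.0) + 71.1
x = 1.314815 × 8.500 + 71.1 = 82.3

82.3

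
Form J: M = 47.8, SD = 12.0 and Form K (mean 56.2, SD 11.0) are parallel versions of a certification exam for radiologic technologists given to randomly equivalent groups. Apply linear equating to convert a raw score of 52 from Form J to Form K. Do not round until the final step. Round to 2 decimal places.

60.05

Linear equating: y = (SD_Y/SD_X)(x − M_X) + M_Y
y = (11.0/12.0)(52 − 47.8) + 56.2
y = 0.916667 × 4.2 + 56.2 = 3.8500 + 56.2 = 60.05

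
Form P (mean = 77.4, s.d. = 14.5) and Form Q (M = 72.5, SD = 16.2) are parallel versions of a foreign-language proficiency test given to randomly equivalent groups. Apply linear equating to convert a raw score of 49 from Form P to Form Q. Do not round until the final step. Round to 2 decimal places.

Linear equating: y = (SD_Y/SD_X)(x − M_X) + M_Y
y = (16.2/14.5)(49 − 77.4) + 72.5
y = 1.117241 × -28.4 + 72.5 = -31.7297 + 72.5 = 40.77

40.77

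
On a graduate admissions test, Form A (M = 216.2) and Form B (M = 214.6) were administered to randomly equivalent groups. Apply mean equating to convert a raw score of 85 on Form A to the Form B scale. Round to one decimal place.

Mean equating: y = x + (M_Y − M_X) = 85 + (214.6 − 216.2) = 83.4

83.4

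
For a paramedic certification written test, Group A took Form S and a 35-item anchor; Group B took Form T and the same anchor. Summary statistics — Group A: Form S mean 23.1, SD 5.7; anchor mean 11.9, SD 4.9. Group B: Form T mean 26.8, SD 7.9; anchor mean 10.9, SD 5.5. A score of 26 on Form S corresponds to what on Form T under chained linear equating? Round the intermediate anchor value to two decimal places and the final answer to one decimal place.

Form S → anchor (Group A): v = (4.9/5.7)(26 − 23.1) + 11.9 = 14.39
anchor → Form T (Group B): y = (7.9/5.5)(14.39 − 10.9) + 26.8 = 31.8

31.8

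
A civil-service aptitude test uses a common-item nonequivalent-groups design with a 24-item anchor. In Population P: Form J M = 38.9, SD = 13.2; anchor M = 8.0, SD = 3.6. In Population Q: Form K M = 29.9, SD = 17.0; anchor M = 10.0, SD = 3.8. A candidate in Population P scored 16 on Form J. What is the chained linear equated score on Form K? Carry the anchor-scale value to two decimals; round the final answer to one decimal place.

-7.0

Form J → anchor (Population P): v = (3.6/13.2)(16 − 38.9) + 8.0 = 1.75
anchor → Form K (Population Q): y = (17.0/3.8)(1.75 − 10.0) + 29.9 = -7.0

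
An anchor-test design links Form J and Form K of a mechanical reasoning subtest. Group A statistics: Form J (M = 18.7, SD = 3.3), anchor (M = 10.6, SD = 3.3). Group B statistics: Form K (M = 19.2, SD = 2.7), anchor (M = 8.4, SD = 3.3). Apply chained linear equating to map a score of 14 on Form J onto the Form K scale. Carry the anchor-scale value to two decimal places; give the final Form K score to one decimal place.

17.2

Form J → anchor (Group A): v = (3.3/3.3)(14 − 18.7) + 10.6 = 5.90
anchor → Form K (Group B): y = (2.7/3.3)(5.90 − 8.4) + 19.2 = 17.2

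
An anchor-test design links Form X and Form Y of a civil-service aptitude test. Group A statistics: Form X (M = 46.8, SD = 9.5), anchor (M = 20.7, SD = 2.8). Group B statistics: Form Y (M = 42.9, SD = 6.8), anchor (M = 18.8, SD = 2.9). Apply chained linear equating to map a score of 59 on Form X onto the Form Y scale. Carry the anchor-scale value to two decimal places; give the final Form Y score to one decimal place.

Form X → anchor (Group A): v = (2.8/9.5)(59 − 46.8) + 20.7 = 24.30
anchor → Form Y (Group B): y = (6.8/2.9)(24.30 − 18.8) + 42.9 = 55.8

55.8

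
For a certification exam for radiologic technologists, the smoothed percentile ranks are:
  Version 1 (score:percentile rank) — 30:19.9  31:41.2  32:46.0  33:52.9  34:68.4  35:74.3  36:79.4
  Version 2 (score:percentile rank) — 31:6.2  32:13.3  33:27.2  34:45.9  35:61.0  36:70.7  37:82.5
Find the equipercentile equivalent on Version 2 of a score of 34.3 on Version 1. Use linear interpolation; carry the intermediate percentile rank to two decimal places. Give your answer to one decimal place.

35.9

PR of 34.3 on Version 1: 68.4 + (34.3 − 34)/(35 − 34) × (74.3 − 68.4) = 70.17
On Version 2, PR 70.17 falls between score 35 (PR 61.0) and 36 (PR 70.7).
Interpolate: 35 + (70.17 − 61.0)/(70.7 − 61.0) × (36 − 35) = 35.9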